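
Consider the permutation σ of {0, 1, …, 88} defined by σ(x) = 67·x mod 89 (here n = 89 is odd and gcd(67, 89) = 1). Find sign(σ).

+1

Start at x=32: 32 → 8 → 2 → 45 → 78 → 64 → 16 → … (one orbit).
9 cycles of lengths [11, 11, 11, 11, 11, 11, 11, 11, 1].
With 9 cycles on 89 points, sign = (−1)^{89−9} = +1.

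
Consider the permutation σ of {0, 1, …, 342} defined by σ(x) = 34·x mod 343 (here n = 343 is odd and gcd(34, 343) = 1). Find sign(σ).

Orbit of 225 under x↦34x: [225, 104, 106, 174, 85, 146, 162]… (length divides ord_343(34)).
Cycle type of π: 98×3 + 14×3 + 2×3 + 1; total 10 cycles.
Σ(ℓ_i−1) = 343−10 = 333; sign = (−1)^333 = -1.
(34|343)_J = -1 (Zolotarev's lemma cross-check).

-1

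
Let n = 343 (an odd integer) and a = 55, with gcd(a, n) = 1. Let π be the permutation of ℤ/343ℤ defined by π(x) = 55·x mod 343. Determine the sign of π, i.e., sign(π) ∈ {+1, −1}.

Orbit of 218 under x↦55x: [218, 328, 204, 244, 43, 307, 78]… (length divides ord_343(55)).
10 cycles of lengths [98, 98, 98, 14, 14, 14, 2, 2, 2, 1].
10 cycles on 343: each ℓ→(−1)^(ℓ−1), product (−1)^333 = -1.

-1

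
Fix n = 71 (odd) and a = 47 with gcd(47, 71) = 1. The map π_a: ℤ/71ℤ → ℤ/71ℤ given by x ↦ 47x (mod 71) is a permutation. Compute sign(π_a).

Trace 11: π^k(11) = [11, 20, 17, 18, 65, 2, 23] for k=0..6.
2 cycles of lengths [70, 1].
2 cycles on 71: each ℓ→(−1)^(ℓ−1), product (−1)^69 = -1.
Check: (47/71) = -1 by Zolotarev.

-1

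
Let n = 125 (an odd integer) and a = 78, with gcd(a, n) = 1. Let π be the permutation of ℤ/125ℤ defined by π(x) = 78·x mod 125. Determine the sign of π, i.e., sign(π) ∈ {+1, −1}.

-1

Start at x=42: 42 → 26 → 28 → 59 → 102 → 81 → 68 → … (one orbit).
The orbit structure of x ↦ 78x mod 125: 4 orbits of sizes [100, 20, 4, 1].
sign(π) = (−1)^{n − #cycles} = (−1)^{125−4} = (−1)^121 = -1.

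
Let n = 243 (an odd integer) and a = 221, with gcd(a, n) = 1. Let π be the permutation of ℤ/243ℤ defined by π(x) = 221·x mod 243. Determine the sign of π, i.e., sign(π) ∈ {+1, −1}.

-1

Start at x=218: 218 → 64 → 50 → 115 → 143 → 13 → 200 → … (one orbit).
Cycle type of π: 162 + 54 + 18 + 6 + 2 + 1; total 6 cycles.
n − c = 243 − 6 = 237; sign = (−1)^237 = -1.
(221|243)_J = -1 (Zolotarev's lemma cross-check).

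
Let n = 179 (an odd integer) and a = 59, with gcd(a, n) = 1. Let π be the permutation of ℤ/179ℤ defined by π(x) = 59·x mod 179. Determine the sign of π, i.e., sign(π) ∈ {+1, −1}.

+1

Trace 110: π^k(110) = [110, 46, 29, 100, 172, 124, 156] for k=0..6.
The orbit structure of x ↦ 59x mod 179: 3 orbits of sizes [89, 89, 1].
sign(π) = (−1)^{n − #cycles} = (−1)^{179−3} = (−1)^176 = +1.
Check: (59/179) = +1 by Zolotarev.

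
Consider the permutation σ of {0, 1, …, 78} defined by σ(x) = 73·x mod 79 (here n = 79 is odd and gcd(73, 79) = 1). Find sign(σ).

Trace 55: π^k(55) = [55, 65, 5, 49, 22, 26, 2] for k=0..6.
The orbit structure of x ↦ 73x mod 79: 3 orbits of sizes [39, 39, 1].
n − c = 79 − 3 = 76; sign = (−1)^76 = +1.

+1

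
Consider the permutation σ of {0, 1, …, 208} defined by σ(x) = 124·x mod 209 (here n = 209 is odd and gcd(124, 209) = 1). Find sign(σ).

-1

Orbit of 64 under x↦124x: [64, 203, 92, 122, 80, 97, 115]… (length divides ord_209(124)).
π_124 has 6 disjoint cycles with lengths [90, 90, 18, 5, 5, 1] on {0,…,208}.
6 cycles on 209: each ℓ→(−1)^(ℓ−1), product (−1)^203 = -1.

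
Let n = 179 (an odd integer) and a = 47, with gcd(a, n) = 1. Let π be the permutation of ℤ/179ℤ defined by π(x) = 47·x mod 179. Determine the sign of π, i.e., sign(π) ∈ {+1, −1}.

Trace 9: π^k(9) = [9, 65, 12, 27, 16, 36, 81] for k=0..6.
π_47 has 3 disjoint cycles with lengths [89, 89, 1] on {0,…,178}.
sign(π) = (−1)^{n − #cycles} = (−1)^{179−3} = (−1)^176 = +1.

+1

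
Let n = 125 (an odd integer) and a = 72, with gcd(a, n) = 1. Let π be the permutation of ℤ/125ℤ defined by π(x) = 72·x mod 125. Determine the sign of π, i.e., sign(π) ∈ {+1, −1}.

Trace 106: π^k(106) = [106, 7, 4, 38, 111, 117, 49] for k=0..6.
Cycle type of π: 100 + 20 + 4 + 1; total 4 cycles.
125 − 4 = 121 transpositions; sign(π) = (−1)^121 = -1.

-1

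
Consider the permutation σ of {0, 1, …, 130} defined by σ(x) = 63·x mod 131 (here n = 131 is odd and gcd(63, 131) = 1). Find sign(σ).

Orbit of 113 under x↦63x: [113, 45, 84, 52, 1, 63, 39]… (length divides ord_131(63)).
Cycle lengths of π_63 on ℤ/131ℤ: [13, 13, 13, 13, 13, 13, 13, 13, 13, 13, 1]; 11 cycles in total.
n − c = 131 − 11 = 120; sign = (−1)^120 = +1.

+1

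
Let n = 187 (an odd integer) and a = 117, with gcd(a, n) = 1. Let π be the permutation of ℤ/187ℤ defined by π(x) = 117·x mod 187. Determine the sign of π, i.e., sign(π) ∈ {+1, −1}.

-1

Start at x=94: 94 → 152 → 19 → 166 → 161 → 137 → 134 → … (one orbit).
Decompose π into cycles: lengths [40, 40, 40, 40, 10, 8, 8, 1] (8 cycles, including the fixed point 0).
8 cycles on 187: each ℓ→(−1)^(ℓ−1), product (−1)^179 = -1.
Zolotarev: (117|187) = -1, matching the cycle-count sign.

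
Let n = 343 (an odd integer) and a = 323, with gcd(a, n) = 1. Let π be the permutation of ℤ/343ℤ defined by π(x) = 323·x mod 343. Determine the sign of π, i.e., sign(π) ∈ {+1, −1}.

+1

Orbit of 162 under x↦323x: [162, 190, 316, 197, 176, 253, 85]… (length divides ord_343(323)).
The orbit structure of x ↦ 323x mod 343: 19 orbits of sizes [49, 49, 49, 49, 49, 49, 7, 7, 7, 7, 7, 7, 1, 1, 1, 1, 1, 1, 1].
343 − 19 = 324 transpositions; sign(π) = (−1)^324 = +1.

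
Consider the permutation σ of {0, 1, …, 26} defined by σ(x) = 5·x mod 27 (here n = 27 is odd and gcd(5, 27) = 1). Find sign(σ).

Trace 8: π^k(8) = [8, 13, 11, 1, 5, 25, 17] for k=0..6.
π_5 has 4 disjoint cycles with lengths [18, 6, 2, 1] on {0,…,26}.
With 4 cycles on 27 points, sign = (−1)^{27−4} = -1.
Via Zolotarev, sign(π_{5}) = (5|27) = -1.

-1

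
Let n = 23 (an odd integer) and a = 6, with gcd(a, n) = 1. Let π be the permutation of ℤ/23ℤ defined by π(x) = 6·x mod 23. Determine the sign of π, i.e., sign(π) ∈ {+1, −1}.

Trace 18: π^k(18) = [18, 16, 4, 1, 6, 13, 9] for k=0..6.
π_6 has 3 disjoint cycles with lengths [11, 11, 1] on {0,…,22}.
n − c = 23 − 3 = 20; sign = (−1)^20 = +1.
Check: (6/23) = +1 by Zolotarev.

+1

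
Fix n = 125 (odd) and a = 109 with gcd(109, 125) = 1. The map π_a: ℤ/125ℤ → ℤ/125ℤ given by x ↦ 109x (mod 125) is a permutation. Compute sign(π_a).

Trace 84: π^k(84) = [84, 31, 4, 61, 24, 116, 19] for k=0..6.
7 cycles of lengths [50, 50, 10, 10, 2, 2, 1].
With 7 cycles on 125 points, sign = (−1)^{125−7} = +1.

+1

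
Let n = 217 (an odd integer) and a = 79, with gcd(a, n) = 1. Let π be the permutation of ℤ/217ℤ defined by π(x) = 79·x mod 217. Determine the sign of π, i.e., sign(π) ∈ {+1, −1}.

Start at x=107: 107 → 207 → 78 → 86 → 67 → 85 → 205 → … (one orbit).
10 cycles of lengths [30, 30, 30, 30, 30, 30, 30, 3, 3, 1].
With 10 cycles on 217 points, sign = (−1)^{217−10} = -1.

-1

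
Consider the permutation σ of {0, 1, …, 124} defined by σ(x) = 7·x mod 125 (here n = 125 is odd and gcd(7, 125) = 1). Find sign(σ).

Start at x=93: 93 → 26 → 57 → 24 → 43 → 51 → 107 → … (one orbit).
Decompose π into cycles: lengths [20, 20, 20, 20, 20, 4, 4, 4, 4, 4, 4, 1] (12 cycles, including the fixed point 0).
sign(π) = (−1)^{n − #cycles} = (−1)^{125−12} = (−1)^113 = -1.

-1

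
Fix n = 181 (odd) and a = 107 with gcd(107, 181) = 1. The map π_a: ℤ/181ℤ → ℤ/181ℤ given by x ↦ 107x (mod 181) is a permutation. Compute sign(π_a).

Trace 180: π^k(180) = [180, 74, 135, 146, 56, 19, 42] for k=0..6.
Cycle lengths of π_107 on ℤ/181ℤ: [20, 20, 20, 20, 20, 20, 20, 20, 20, 1]; 10 cycles in total.
n − c = 181 − 10 = 171; sign = (−1)^171 = -1.

-1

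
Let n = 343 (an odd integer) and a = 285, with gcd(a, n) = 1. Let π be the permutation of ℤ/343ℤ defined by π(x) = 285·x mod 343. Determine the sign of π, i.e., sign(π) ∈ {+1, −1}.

Trace 310: π^k(310) = [310, 199, 120, 243, 312, 83, 331] for k=0..6.
The orbit structure of x ↦ 285x mod 343: 4 orbits of sizes [294, 42, 6, 1].
343 − 4 = 339 transpositions; sign(π) = (−1)^339 = -1.

-1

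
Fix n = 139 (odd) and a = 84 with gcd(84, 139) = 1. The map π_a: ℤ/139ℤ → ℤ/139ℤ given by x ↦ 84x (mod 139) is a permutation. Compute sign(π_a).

-1

Orbit of 103 under x↦84x: [103, 34, 76, 129, 133, 52, 59]… (length divides ord_139(84)).
The orbit structure of x ↦ 84x mod 139: 4 orbits of sizes [46, 46, 46, 1].
4 cycles on 139: each ℓ→(−1)^(ℓ−1), product (−1)^135 = -1.
The Jacobi symbol (84|139) = -1 (Zolotarev) agrees.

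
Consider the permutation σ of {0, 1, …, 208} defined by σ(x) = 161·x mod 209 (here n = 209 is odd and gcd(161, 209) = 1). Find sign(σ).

-1

Orbit of 96 under x↦161x: [96, 199, 62, 159, 101, 168, 87]… (length divides ord_209(161)).
6 cycles of lengths [90, 90, 10, 9, 9, 1].
With 6 cycles on 209 points, sign = (−1)^{209−6} = -1.
Zolotarev: (161|209) = -1, matching the cycle-count sign.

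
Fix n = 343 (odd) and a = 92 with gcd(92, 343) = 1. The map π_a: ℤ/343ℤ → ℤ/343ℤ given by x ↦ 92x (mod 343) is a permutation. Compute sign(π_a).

+1

Start at x=78: 78 → 316 → 260 → 253 → 295 → 43 → 183 → … (one orbit).
π_92 has 19 disjoint cycles with lengths [49, 49, 49, 49, 49, 49, 7, 7, 7, 7, 7, 7, 1, 1, 1, 1, 1, 1, 1] on {0,…,342}.
19 cycles on 343: each ℓ→(−1)^(ℓ−1), product (−1)^324 = +1.
(92|343)_J = +1 (Zolotarev's lemma cross-check).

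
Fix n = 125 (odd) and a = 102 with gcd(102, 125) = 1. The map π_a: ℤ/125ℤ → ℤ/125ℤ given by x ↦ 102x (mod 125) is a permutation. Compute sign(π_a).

-1

Orbit of 1 under x↦102x: [1, 102, 29, 83, 91, 32, 14]… (length divides ord_125(102)).
Cycle type of π: 100 + 20 + 4 + 1; total 4 cycles.
n − c = 125 − 4 = 121; sign = (−1)^121 = -1.
Check: (102/125) = -1 by Zolotarev.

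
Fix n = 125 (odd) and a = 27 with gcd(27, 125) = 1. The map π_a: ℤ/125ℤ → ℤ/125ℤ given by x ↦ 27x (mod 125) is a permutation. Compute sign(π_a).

Orbit of 112 under x↦27x: [112, 24, 23, 121, 17, 84, 18]… (length divides ord_125(27)).
π_27 has 4 disjoint cycles with lengths [100, 20, 4, 1] on {0,…,124}.
sign(π) = (−1)^{n − #cycles} = (−1)^{125−4} = (−1)^121 = -1.
Via Zolotarev, sign(π_{27}) = (27|125) = -1.

-1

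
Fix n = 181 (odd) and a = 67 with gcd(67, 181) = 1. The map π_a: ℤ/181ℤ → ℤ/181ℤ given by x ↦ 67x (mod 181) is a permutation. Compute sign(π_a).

Orbit of 180 under x↦67x: [180, 114, 36, 59, 152, 48, 139]… (length divides ord_181(67)).
Cycle type of π: 30×6 + 1; total 7 cycles.
n − c = 181 − 7 = 174; sign = (−1)^174 = +1.

+1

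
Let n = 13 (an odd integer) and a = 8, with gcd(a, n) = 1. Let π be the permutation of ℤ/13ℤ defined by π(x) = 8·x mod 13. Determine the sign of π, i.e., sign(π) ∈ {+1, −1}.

-1

Trace 8: π^k(8) = [8, 12, 5, 1] for k=0..3.
Decompose π into cycles: lengths [4, 4, 4, 1] (4 cycles, including the fixed point 0).
sign(π) = (−1)^{n − #cycles} = (−1)^{13−4} = (−1)^9 = -1.
Check: (8/13) = -1 by Zolotarev.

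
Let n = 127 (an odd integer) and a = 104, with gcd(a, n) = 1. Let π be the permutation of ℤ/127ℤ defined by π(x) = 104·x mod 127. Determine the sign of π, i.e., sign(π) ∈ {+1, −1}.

Trace 26: π^k(26) = [26, 37, 38, 15, 36, 61, 121] for k=0..6.
Cycle lengths of π_104 on ℤ/127ℤ: [63, 63, 1]; 3 cycles in total.
Σ(ℓ_i−1) = 127−3 = 124; sign = (−1)^124 = +1.
(104|127)_J = +1 (Zolotarev's lemma cross-check).

+1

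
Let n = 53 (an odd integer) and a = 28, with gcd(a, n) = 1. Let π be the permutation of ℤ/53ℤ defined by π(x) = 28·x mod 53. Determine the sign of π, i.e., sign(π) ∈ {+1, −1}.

+1

Trace 15: π^k(15) = [15, 49, 47, 44, 13, 46, 16] for k=0..6.
Decompose π into cycles: lengths [13, 13, 13, 13, 1] (5 cycles, including the fixed point 0).
n − c = 53 − 5 = 48; sign = (−1)^48 = +1.
Check: (28/53) = +1 by Zolotarev.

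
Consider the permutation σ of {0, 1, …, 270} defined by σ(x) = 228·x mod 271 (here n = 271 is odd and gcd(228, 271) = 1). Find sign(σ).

Orbit of 167 under x↦228x: [167, 136, 114, 247, 219, 68, 57]… (length divides ord_271(228)).
3 cycles of lengths [135, 135, 1].
sign(π) = (−1)^{n − #cycles} = (−1)^{271−3} = (−1)^268 = +1.
Zolotarev: (228|271) = +1, matching the cycle-count sign.

+1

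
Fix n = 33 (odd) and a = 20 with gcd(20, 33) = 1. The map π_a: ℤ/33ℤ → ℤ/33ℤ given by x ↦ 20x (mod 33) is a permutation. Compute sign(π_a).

-1

Orbit of 4 under x↦20x: [4, 14, 16, 23, 31, 26, 25]… (length divides ord_33(20)).
6 cycles of lengths [10, 10, 5, 5, 2, 1].
Σ(ℓ_i−1) = 33−6 = 27; sign = (−1)^27 = -1.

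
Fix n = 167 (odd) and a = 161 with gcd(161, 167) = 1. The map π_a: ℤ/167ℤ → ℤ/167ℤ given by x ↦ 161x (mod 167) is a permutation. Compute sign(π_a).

-1

Orbit of 50 under x↦161x: [50, 34, 130, 55, 4, 143, 144]… (length divides ord_167(161)).
2 cycles of lengths [166, 1].
n − c = 167 − 2 = 165; sign = (−1)^165 = -1.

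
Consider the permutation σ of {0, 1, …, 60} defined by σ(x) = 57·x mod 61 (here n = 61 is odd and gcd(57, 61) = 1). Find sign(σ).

+1

Trace 1: π^k(1) = [1, 57, 16, 58, 12, 13, 9] for k=0..6.
Decompose π into cycles: lengths [15, 15, 15, 15, 1] (5 cycles, including the fixed point 0).
n − c = 61 − 5 = 56; sign = (−1)^56 = +1.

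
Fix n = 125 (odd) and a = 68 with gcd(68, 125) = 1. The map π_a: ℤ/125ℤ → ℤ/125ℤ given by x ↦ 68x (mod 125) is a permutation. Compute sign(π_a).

-1

Start at x=124: 124 → 57 → 1 → 68 → 124 (one orbit).
Cycle lengths of π_68 on ℤ/125ℤ: [4, 4, 4, 4, 4, 4, 4, 4, 4, 4, 4, 4, 4, 4, 4, 4, 4, 4, 4, 4, 4, 4, 4, 4, 4, 4, 4, 4, 4, 4, 4, 1]; 32 cycles in total.
32 cycles on 125: each ℓ→(−1)^(ℓ−1), product (−1)^93 = -1.
Check: (68/125) = -1 by Zolotarev.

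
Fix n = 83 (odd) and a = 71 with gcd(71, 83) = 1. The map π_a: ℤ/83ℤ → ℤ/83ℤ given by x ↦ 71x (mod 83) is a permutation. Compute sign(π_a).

-1

Start at x=80: 80 → 36 → 66 → 38 → 42 → 77 → 72 → … (one orbit).
Cycle lengths of π_71 on ℤ/83ℤ: [82, 1]; 2 cycles in total.
Σ(ℓ_i−1) = 83−2 = 81; sign = (−1)^81 = -1.
Zolotarev: (71|83) = -1, matching the cycle-count sign.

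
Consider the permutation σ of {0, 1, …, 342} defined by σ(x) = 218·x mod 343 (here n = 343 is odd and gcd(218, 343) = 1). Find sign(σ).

+1

Orbit of 225 under x↦218x: [225, 1, 218, 190, 260, 85, 8]… (length divides ord_343(218)).
Cycle lengths of π_218 on ℤ/343ℤ: [49, 49, 49, 49, 49, 49, 7, 7, 7, 7, 7, 7, 1, 1, 1, 1, 1, 1, 1]; 19 cycles in total.
343 − 19 = 324 transpositions; sign(π) = (−1)^324 = +1.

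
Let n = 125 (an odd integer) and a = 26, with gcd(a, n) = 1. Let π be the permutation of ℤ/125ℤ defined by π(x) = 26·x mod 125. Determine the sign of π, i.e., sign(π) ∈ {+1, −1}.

Trace 51: π^k(51) = [51, 76, 101, 1, 26] for k=0..4.
Cycle type of π: 5×20 + 1×25; total 45 cycles.
With 45 cycles on 125 points, sign = (−1)^{125−45} = +1.
Check: (26/125) = +1 by Zolotarev.

+1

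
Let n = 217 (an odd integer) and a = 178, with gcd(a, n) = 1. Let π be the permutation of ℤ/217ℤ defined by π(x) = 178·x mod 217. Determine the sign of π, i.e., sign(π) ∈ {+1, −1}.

Trace 215: π^k(215) = [215, 78, 213, 156, 209, 95, 201] for k=0..6.
The orbit structure of x ↦ 178x mod 217: 11 orbits of sizes [30, 30, 30, 30, 30, 30, 10, 10, 10, 6, 1].
n − c = 217 − 11 = 206; sign = (−1)^206 = +1.
Check: (178/217) = +1 by Zolotarev.

+1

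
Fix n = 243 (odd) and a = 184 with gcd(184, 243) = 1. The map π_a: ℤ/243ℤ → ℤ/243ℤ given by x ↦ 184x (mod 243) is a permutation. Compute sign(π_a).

+1

Orbit of 169 under x↦184x: [169, 235, 229, 97, 109, 130, 106]… (length divides ord_243(184)).
Decompose π into cycles: lengths [81, 81, 27, 27, 9, 9, 3, 3, 1, 1, 1] (11 cycles, including the fixed point 0).
sign(π) = (−1)^{n − #cycles} = (−1)^{243−11} = (−1)^232 = +1.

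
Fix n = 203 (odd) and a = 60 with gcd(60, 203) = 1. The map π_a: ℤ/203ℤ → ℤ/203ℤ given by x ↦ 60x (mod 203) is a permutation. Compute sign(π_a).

Orbit of 60 under x↦60x: [60, 149, 8, 74, 177, 64, 186]… (length divides ord_203(60)).
π_60 has 6 disjoint cycles with lengths [84, 84, 28, 3, 3, 1] on {0,…,202}.
n − c = 203 − 6 = 197; sign = (−1)^197 = -1.

-1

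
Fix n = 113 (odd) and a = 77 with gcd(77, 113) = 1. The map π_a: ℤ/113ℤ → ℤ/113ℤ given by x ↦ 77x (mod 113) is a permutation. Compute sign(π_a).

+1

Trace 18: π^k(18) = [18, 30, 50, 8, 51, 85, 104] for k=0..6.
3 cycles of lengths [56, 56, 1].
3 cycles on 113: each ℓ→(−1)^(ℓ−1), product (−1)^110 = +1.
The Jacobi symbol (77|113) = +1 (Zolotarev) agrees.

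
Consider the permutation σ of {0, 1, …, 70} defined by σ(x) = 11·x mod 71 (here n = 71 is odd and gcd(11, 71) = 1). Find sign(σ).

Start at x=1: 1 → 11 → 50 → 53 → 15 → 23 → 40 → … (one orbit).
2 cycles of lengths [70, 1].
71 − 2 = 69 transpositions; sign(π) = (−1)^69 = -1.

-1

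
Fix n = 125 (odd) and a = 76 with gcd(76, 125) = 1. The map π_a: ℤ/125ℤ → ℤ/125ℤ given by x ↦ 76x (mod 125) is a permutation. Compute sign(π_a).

Orbit of 101 under x↦76x: [101, 51, 1, 76, 26]… (length divides ord_125(76)).
45 cycles of lengths [5, 5, 5, 5, 5, 5, 5, 5, 5, 5, 5, 5, 5, 5, 5, 5, 5, 5, 5, 5, 1, 1, 1, 1, 1, 1, 1, 1, 1, 1, 1, 1, 1, 1, 1, 1, 1, 1, 1, 1, 1, 1, 1, 1, 1].
45 cycles on 125: each ℓ→(−1)^(ℓ−1), product (−1)^80 = +1.

+1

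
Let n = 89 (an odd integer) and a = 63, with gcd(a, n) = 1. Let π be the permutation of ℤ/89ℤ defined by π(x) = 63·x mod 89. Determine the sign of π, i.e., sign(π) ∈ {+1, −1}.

Start at x=45: 45 → 76 → 71 → 23 → 25 → 62 → 79 → … (one orbit).
2 cycles of lengths [88, 1].
n − c = 89 − 2 = 87; sign = (−1)^87 = -1.

-1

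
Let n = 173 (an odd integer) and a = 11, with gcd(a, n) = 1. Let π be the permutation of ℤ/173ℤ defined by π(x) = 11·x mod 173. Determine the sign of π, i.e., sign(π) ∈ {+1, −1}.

-1

Start at x=35: 35 → 39 → 83 → 48 → 9 → 99 → 51 → … (one orbit).
Decompose π into cycles: lengths [172, 1] (2 cycles, including the fixed point 0).
173 − 2 = 171 transpositions; sign(π) = (−1)^171 = -1.
Zolotarev: (11|173) = -1, matching the cycle-count sign.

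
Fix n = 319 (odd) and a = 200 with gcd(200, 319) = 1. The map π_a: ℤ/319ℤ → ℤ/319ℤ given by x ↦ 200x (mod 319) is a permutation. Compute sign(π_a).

+1

Orbit of 293 under x↦200x: [293, 223, 259, 122, 156, 257, 41]… (length divides ord_319(200)).
Cycle lengths of π_200 on ℤ/319ℤ: [140, 140, 28, 10, 1]; 5 cycles in total.
5 cycles on 319: each ℓ→(−1)^(ℓ−1), product (−1)^314 = +1.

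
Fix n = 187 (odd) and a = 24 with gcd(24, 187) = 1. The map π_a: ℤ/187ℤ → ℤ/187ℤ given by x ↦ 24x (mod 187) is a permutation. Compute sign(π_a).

Start at x=69: 69 → 160 → 100 → 156 → 4 → 96 → 60 → … (one orbit).
Decompose π into cycles: lengths [80, 80, 16, 10, 1] (5 cycles, including the fixed point 0).
With 5 cycles on 187 points, sign = (−1)^{187−5} = +1.

+1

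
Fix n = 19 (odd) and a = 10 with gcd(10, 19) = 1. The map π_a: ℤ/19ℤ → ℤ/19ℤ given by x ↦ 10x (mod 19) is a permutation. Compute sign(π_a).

Trace 7: π^k(7) = [7, 13, 16, 8, 4, 2, 1] for k=0..6.
The orbit structure of x ↦ 10x mod 19: 2 orbits of sizes [18, 1].
n − c = 19 − 2 = 17; sign = (−1)^17 = -1.
The Jacobi symbol (10|19) = -1 (Zolotarev) agrees.

-1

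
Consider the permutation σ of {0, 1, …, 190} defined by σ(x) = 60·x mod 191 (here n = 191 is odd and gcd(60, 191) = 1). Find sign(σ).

+1

Start at x=102: 102 → 8 → 98 → 150 → 23 → 43 → 97 → … (one orbit).
3 cycles of lengths [95, 95, 1].
n − c = 191 − 3 = 188; sign = (−1)^188 = +1.
Zolotarev: (60|191) = +1, matching the cycle-count sign.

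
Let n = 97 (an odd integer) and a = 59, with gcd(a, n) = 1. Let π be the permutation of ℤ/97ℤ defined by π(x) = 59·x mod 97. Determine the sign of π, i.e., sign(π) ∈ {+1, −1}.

Trace 14: π^k(14) = [14, 50, 40, 32, 45, 36, 87] for k=0..6.
The orbit structure of x ↦ 59x mod 97: 2 orbits of sizes [96, 1].
Σ(ℓ_i−1) = 97−2 = 95; sign = (−1)^95 = -1.
Zolotarev: (59|97) = -1, matching the cycle-count sign.

-1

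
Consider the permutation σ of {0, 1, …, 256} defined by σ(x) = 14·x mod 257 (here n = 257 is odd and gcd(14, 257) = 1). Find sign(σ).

-1

Start at x=169: 169 → 53 → 228 → 108 → 227 → 94 → 31 → … (one orbit).
2 cycles of lengths [256, 1].
With 2 cycles on 257 points, sign = (−1)^{257−2} = -1.
(14|257)_J = -1 (Zolotarev's lemma cross-check).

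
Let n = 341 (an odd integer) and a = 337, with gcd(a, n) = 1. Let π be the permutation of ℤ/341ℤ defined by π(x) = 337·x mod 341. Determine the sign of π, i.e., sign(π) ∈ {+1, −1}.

+1

Trace 256: π^k(256) = [256, 340, 4, 325, 64, 85, 1] for k=0..6.
Cycle lengths of π_337 on ℤ/341ℤ: [10, 10, 10, 10, 10, 10, 10, 10, 10, 10, 10, 10, 10, 10, 10, 10, 10, 10, 10, 10, 10, 10, 10, 10, 10, 10, 10, 10, 10, 10, 10, 10, 10, 10, 1]; 35 cycles in total.
341 − 35 = 306 transpositions; sign(π) = (−1)^306 = +1.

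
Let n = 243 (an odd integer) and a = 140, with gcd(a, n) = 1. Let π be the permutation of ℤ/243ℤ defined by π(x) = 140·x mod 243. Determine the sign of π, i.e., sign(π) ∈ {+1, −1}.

-1

Orbit of 230 under x↦140x: [230, 124, 107, 157, 110, 91, 104]… (length divides ord_243(140)).
Decompose π into cycles: lengths [162, 54, 18, 6, 2, 1] (6 cycles, including the fixed point 0).
sign(π) = (−1)^{n − #cycles} = (−1)^{243−6} = (−1)^237 = -1.
Zolotarev: (140|243) = -1, matching the cycle-count sign.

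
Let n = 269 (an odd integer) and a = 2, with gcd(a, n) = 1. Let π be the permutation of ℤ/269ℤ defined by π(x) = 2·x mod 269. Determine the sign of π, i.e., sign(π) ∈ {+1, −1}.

-1

Start at x=51: 51 → 102 → 204 → 139 → 9 → 18 → 36 → … (one orbit).
π_2 has 2 disjoint cycles with lengths [268, 1] on {0,…,268}.
Σ(ℓ_i−1) = 269−2 = 267; sign = (−1)^267 = -1.
The Jacobi symbol (2|269) = -1 (Zolotarev) agrees.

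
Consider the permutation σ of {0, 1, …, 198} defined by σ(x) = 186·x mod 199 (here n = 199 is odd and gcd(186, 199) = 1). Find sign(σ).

-1

Orbit of 88 under x↦186x: [88, 50, 146, 92, 197, 26, 60]… (length divides ord_199(186)).
Decompose π into cycles: lengths [198, 1] (2 cycles, including the fixed point 0).
With 2 cycles on 199 points, sign = (−1)^{199−2} = -1.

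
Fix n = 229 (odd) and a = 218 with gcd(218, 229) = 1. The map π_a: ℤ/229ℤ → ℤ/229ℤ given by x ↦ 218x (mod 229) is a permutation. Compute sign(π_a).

+1

Trace 218: π^k(218) = [218, 121, 43, 214, 165, 17, 42] for k=0..6.
Cycle lengths of π_218 on ℤ/229ℤ: [19, 19, 19, 19, 19, 19, 19, 19, 19, 19, 19, 19, 1]; 13 cycles in total.
229 − 13 = 216 transpositions; sign(π) = (−1)^216 = +1.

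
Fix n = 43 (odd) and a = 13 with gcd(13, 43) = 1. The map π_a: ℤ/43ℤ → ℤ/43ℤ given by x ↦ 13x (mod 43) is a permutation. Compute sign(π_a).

+1

Orbit of 38 under x↦13x: [38, 21, 15, 23, 41, 17, 6]… (length divides ord_43(13)).
Cycle type of π: 21×2 + 1; total 3 cycles.
sign(π) = (−1)^{n − #cycles} = (−1)^{43−3} = (−1)^40 = +1.
Check: (13/43) = +1 by Zolotarev.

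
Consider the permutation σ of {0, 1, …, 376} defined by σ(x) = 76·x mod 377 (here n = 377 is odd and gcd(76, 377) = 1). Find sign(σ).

+1

Start at x=19: 19 → 313 → 37 → 173 → 330 → 198 → 345 → … (one orbit).
π_76 has 7 disjoint cycles with lengths [84, 84, 84, 84, 28, 12, 1] on {0,…,376}.
sign(π) = (−1)^{n − #cycles} = (−1)^{377−7} = (−1)^370 = +1.
(76|377)_J = +1 (Zolotarev's lemma cross-check).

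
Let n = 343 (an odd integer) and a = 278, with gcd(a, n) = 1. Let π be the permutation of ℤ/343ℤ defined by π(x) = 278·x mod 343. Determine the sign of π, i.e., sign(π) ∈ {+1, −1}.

Trace 198: π^k(198) = [198, 164, 316, 40, 144, 244, 261] for k=0..6.
Cycle type of π: 294 + 42 + 6 + 1; total 4 cycles.
4 cycles on 343: each ℓ→(−1)^(ℓ−1), product (−1)^339 = -1.
Via Zolotarev, sign(π_{278}) = (278|343) = -1.

-1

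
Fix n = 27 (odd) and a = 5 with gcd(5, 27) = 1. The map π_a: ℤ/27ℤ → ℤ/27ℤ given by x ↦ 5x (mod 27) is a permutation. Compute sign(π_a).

-1

Orbit of 25 under x↦5x: [25, 17, 4, 20, 19, 14, 16]… (length divides ord_27(5)).
The orbit structure of x ↦ 5x mod 27: 4 orbits of sizes [18, 6, 2, 1].
27 − 4 = 23 transpositions; sign(π) = (−1)^23 = -1.
Check: (5/27) = -1 by Zolotarev.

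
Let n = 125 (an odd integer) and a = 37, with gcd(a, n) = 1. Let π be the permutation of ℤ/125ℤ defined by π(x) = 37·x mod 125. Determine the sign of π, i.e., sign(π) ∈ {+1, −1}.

-1

Trace 47: π^k(47) = [47, 114, 93, 66, 67, 104, 98] for k=0..6.
π_37 has 4 disjoint cycles with lengths [100, 20, 4, 1] on {0,…,124}.
Σ(ℓ_i−1) = 125−4 = 121; sign = (−1)^121 = -1.
Zolotarev: (37|125) = -1, matching the cycle-count sign.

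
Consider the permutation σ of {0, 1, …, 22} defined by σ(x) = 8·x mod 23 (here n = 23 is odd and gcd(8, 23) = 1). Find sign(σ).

Trace 13: π^k(13) = [13, 12, 4, 9, 3, 1, 8] for k=0..6.
Decompose π into cycles: lengths [11, 11, 1] (3 cycles, including the fixed point 0).
Σ(ℓ_i−1) = 23−3 = 20; sign = (−1)^20 = +1.
(8|23)_J = +1 (Zolotarev's lemma cross-check).

+1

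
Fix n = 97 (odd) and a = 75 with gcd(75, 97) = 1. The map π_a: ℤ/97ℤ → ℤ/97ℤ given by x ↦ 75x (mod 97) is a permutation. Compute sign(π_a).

+1

Start at x=96: 96 → 22 → 1 → 75 → 96 (one orbit).
π_75 has 25 disjoint cycles with lengths [4, 4, 4, 4, 4, 4, 4, 4, 4, 4, 4, 4, 4, 4, 4, 4, 4, 4, 4, 4, 4, 4, 4, 4, 1] on {0,…,96}.
97 − 25 = 72 transpositions; sign(π) = (−1)^72 = +1.
(75|97)_J = +1 (Zolotarev's lemma cross-check).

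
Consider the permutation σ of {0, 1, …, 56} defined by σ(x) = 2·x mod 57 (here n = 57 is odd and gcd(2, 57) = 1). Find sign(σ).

Trace 53: π^k(53) = [53, 49, 41, 25, 50, 43, 29] for k=0..6.
Cycle lengths of π_2 on ℤ/57ℤ: [18, 18, 18, 2, 1]; 5 cycles in total.
n − c = 57 − 5 = 52; sign = (−1)^52 = +1.
Zolotarev: (2|57) = +1, matching the cycle-count sign.

+1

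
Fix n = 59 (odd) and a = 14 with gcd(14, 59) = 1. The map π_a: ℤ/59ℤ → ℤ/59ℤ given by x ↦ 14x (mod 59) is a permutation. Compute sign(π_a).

-1

Orbit of 29 under x↦14x: [29, 52, 20, 44, 26, 10, 22]… (length divides ord_59(14)).
The orbit structure of x ↦ 14x mod 59: 2 orbits of sizes [58, 1].
2 cycles on 59: each ℓ→(−1)^(ℓ−1), product (−1)^57 = -1.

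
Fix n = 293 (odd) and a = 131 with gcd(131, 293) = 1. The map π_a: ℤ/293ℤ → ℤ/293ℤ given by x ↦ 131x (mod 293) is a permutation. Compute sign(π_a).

-1

Trace 67: π^k(67) = [67, 280, 55, 173, 102, 177, 40] for k=0..6.
Cycle lengths of π_131 on ℤ/293ℤ: [292, 1]; 2 cycles in total.
Σ(ℓ_i−1) = 293−2 = 291; sign = (−1)^291 = -1.
The Jacobi symbol (131|293) = -1 (Zolotarev) agrees.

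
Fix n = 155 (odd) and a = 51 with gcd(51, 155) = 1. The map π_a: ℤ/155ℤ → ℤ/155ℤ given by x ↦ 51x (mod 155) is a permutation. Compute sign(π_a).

+1

Orbit of 36 under x↦51x: [36, 131, 16, 41, 76, 1, 51]… (length divides ord_155(51)).
Decompose π into cycles: lengths [15, 15, 15, 15, 15, 15, 15, 15, 15, 15, 1, 1, 1, 1, 1] (15 cycles, including the fixed point 0).
sign(π) = (−1)^{n − #cycles} = (−1)^{155−15} = (−1)^140 = +1.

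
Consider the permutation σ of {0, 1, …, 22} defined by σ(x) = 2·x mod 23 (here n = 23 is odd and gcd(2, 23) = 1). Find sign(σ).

+1

Trace 2: π^k(2) = [2, 4, 8, 16, 9, 18, 13] for k=0..6.
Cycle type of π: 11×2 + 1; total 3 cycles.
3 cycles on 23: each ℓ→(−1)^(ℓ−1), product (−1)^20 = +1.
The Jacobi symbol (2|23) = +1 (Zolotarev) agrees.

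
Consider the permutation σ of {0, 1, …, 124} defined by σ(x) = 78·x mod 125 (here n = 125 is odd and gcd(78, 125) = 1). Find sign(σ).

Trace 98: π^k(98) = [98, 19, 107, 96, 113, 64, 117] for k=0..6.
Cycle lengths of π_78 on ℤ/125ℤ: [100, 20, 4, 1]; 4 cycles in total.
4 cycles on 125: each ℓ→(−1)^(ℓ−1), product (−1)^121 = -1.
Zolotarev: (78|125) = -1, matching the cycle-count sign.

-1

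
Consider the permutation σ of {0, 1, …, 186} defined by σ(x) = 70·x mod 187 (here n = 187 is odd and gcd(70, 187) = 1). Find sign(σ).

Trace 60: π^k(60) = [60, 86, 36, 89, 59, 16, 185] for k=0..6.
π_70 has 9 disjoint cycles with lengths [40, 40, 40, 40, 8, 8, 5, 5, 1] on {0,…,186}.
9 cycles on 187: each ℓ→(−1)^(ℓ−1), product (−1)^178 = +1.

+1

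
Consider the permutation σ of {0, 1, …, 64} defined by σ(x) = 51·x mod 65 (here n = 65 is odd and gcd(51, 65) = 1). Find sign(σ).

Start at x=51: 51 → 1 → 51 (one orbit).
Decompose π into cycles: lengths [2, 2, 2, 2, 2, 2, 2, 2, 2, 2, 2, 2, 2, 2, 2, 2, 2, 2, 2, 2, 2, 2, 2, 2, 2, 2, 2, 2, 2, 2, 1, 1, 1, 1, 1] (35 cycles, including the fixed point 0).
65 − 35 = 30 transpositions; sign(π) = (−1)^30 = +1.
Via Zolotarev, sign(π_{51}) = (51|65) = +1.

+1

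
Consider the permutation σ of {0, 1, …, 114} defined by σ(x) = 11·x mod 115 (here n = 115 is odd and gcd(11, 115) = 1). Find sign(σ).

Trace 106: π^k(106) = [106, 16, 61, 96, 21, 1, 11] for k=0..6.
Cycle lengths of π_11 on ℤ/115ℤ: [22, 22, 22, 22, 22, 1, 1, 1, 1, 1]; 10 cycles in total.
sign(π) = (−1)^{n − #cycles} = (−1)^{115−10} = (−1)^105 = -1.
Via Zolotarev, sign(π_{11}) = (11|115) = -1.

-1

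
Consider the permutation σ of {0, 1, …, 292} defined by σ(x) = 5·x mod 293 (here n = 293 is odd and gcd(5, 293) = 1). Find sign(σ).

Trace 115: π^k(115) = [115, 282, 238, 18, 90, 157, 199] for k=0..6.
The orbit structure of x ↦ 5x mod 293: 2 orbits of sizes [292, 1].
With 2 cycles on 293 points, sign = (−1)^{293−2} = -1.
(5|293)_J = -1 (Zolotarev's lemma cross-check).

-1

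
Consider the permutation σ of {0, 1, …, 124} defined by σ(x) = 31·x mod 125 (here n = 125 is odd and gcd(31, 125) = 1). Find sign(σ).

+1

Trace 41: π^k(41) = [41, 21, 26, 56, 111, 66, 46] for k=0..6.
π_31 has 13 disjoint cycles with lengths [25, 25, 25, 25, 5, 5, 5, 5, 1, 1, 1, 1, 1] on {0,…,124}.
sign(π) = (−1)^{n − #cycles} = (−1)^{125−13} = (−1)^112 = +1.
(31|125)_J = +1 (Zolotarev's lemma cross-check).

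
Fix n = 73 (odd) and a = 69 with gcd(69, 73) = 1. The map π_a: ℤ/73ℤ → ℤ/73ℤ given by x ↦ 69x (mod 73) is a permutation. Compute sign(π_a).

Trace 55: π^k(55) = [55, 72, 4, 57, 64, 36, 2] for k=0..6.
Cycle type of π: 18×4 + 1; total 5 cycles.
n − c = 73 − 5 = 68; sign = (−1)^68 = +1.
The Jacobi symbol (69|73) = +1 (Zolotarev) agrees.

+1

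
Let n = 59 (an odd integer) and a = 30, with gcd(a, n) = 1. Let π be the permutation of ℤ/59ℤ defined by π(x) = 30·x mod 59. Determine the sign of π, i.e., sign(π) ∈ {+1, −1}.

-1

Start at x=47: 47 → 53 → 56 → 28 → 14 → 7 → 33 → … (one orbit).
Decompose π into cycles: lengths [58, 1] (2 cycles, including the fixed point 0).
2 cycles on 59: each ℓ→(−1)^(ℓ−1), product (−1)^57 = -1.
The Jacobi symbol (30|59) = -1 (Zolotarev) agrees.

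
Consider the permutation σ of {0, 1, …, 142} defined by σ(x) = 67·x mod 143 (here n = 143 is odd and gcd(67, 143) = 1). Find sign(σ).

-1

Orbit of 34 under x↦67x: [34, 133, 45, 12, 89, 100, 122]… (length divides ord_143(67)).
The orbit structure of x ↦ 67x mod 143: 22 orbits of sizes [12, 12, 12, 12, 12, 12, 12, 12, 12, 12, 12, 1, 1, 1, 1, 1, 1, 1, 1, 1, 1, 1].
sign(π) = (−1)^{n − #cycles} = (−1)^{143−22} = (−1)^121 = -1.
Zolotarev: (67|143) = -1, matching the cycle-count sign.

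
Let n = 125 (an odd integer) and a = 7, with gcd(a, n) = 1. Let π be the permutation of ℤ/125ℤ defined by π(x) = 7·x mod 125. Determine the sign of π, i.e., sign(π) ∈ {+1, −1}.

-1

Start at x=24: 24 → 43 → 51 → 107 → 124 → 118 → 76 → … (one orbit).
Cycle lengths of π_7 on ℤ/125ℤ: [20, 20, 20, 20, 20, 4, 4, 4, 4, 4, 4, 1]; 12 cycles in total.
125 − 12 = 113 transpositions; sign(π) = (−1)^113 = -1.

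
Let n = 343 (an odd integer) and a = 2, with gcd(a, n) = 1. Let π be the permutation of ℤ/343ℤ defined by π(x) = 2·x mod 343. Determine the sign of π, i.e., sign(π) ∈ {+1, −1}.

Start at x=11: 11 → 22 → 44 → 88 → 176 → 9 → 18 → … (one orbit).
Cycle lengths of π_2 on ℤ/343ℤ: [147, 147, 21, 21, 3, 3, 1]; 7 cycles in total.
sign(π) = (−1)^{n − #cycles} = (−1)^{343−7} = (−1)^336 = +1.

+1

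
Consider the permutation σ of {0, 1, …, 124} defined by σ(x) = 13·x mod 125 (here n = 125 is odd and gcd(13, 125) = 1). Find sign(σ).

-1

Orbit of 67 under x↦13x: [67, 121, 73, 74, 87, 6, 78]… (length divides ord_125(13)).
π_13 has 4 disjoint cycles with lengths [100, 20, 4, 1] on {0,…,124}.
sign(π) = (−1)^{n − #cycles} = (−1)^{125−4} = (−1)^121 = -1.
(13|125)_J = -1 (Zolotarev's lemma cross-check).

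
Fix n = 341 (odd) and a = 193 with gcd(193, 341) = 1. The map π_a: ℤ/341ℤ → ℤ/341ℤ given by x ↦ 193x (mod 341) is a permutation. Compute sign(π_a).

Orbit of 245 under x↦193x: [245, 227, 163, 87, 82, 140, 81]… (length divides ord_341(193)).
Decompose π into cycles: lengths [30, 30, 30, 30, 30, 30, 30, 30, 30, 30, 15, 15, 10, 1] (14 cycles, including the fixed point 0).
341 − 14 = 327 transpositions; sign(π) = (−1)^327 = -1.

-1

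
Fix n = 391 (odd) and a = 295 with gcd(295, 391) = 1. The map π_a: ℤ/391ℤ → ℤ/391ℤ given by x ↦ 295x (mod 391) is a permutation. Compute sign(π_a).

+1

Orbit of 367 under x↦295x: [367, 349, 122, 18, 227, 104, 182]… (length divides ord_391(295)).
Decompose π into cycles: lengths [176, 176, 22, 16, 1] (5 cycles, including the fixed point 0).
sign(π) = (−1)^{n − #cycles} = (−1)^{391−5} = (−1)^386 = +1.
Zolotarev: (295|391) = +1, matching the cycle-count sign.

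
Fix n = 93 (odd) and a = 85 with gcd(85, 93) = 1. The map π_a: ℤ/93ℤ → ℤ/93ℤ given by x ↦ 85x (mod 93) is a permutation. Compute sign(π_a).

-1

Trace 70: π^k(70) = [70, 91, 16, 58, 1, 85, 64] for k=0..6.
Cycle type of π: 10×9 + 1×3; total 12 cycles.
n − c = 93 − 12 = 81; sign = (−1)^81 = -1.
The Jacobi symbol (85|93) = -1 (Zolotarev) agrees.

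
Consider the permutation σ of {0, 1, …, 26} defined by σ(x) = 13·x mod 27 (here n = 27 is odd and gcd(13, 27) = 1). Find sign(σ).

Start at x=10: 10 → 22 → 16 → 19 → 4 → 25 → 1 → … (one orbit).
Cycle lengths of π_13 on ℤ/27ℤ: [9, 9, 3, 3, 1, 1, 1]; 7 cycles in total.
27 − 7 = 20 transpositions; sign(π) = (−1)^20 = +1.
(13|27)_J = +1 (Zolotarev's lemma cross-check).

+1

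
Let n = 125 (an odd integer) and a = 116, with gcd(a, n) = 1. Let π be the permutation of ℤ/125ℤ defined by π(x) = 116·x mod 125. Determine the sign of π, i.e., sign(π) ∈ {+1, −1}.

Start at x=36: 36 → 51 → 41 → 6 → 71 → 111 → 1 → … (one orbit).
Decompose π into cycles: lengths [25, 25, 25, 25, 5, 5, 5, 5, 1, 1, 1, 1, 1] (13 cycles, including the fixed point 0).
13 cycles on 125: each ℓ→(−1)^(ℓ−1), product (−1)^112 = +1.

+1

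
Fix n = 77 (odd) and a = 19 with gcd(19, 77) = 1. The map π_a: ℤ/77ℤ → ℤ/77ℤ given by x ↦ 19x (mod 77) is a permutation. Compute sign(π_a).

+1

Trace 62: π^k(62) = [62, 23, 52, 64, 61, 4, 76] for k=0..6.
π_19 has 5 disjoint cycles with lengths [30, 30, 10, 6, 1] on {0,…,76}.
sign(π) = (−1)^{n − #cycles} = (−1)^{77−5} = (−1)^72 = +1.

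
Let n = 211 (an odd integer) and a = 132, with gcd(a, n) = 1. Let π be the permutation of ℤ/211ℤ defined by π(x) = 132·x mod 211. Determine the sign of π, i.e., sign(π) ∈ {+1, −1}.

-1

Orbit of 109 under x↦132x: [109, 40, 5, 27, 188, 129, 148]… (length divides ord_211(132)).
4 cycles of lengths [70, 70, 70, 1].
Σ(ℓ_i−1) = 211−4 = 207; sign = (−1)^207 = -1.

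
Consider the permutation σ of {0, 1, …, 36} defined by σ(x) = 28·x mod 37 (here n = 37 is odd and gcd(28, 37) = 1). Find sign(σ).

Trace 26: π^k(26) = [26, 25, 34, 27, 16, 4, 1] for k=0..6.
π_28 has 3 disjoint cycles with lengths [18, 18, 1] on {0,…,36}.
With 3 cycles on 37 points, sign = (−1)^{37−3} = +1.
(28|37)_J = +1 (Zolotarev's lemma cross-check).

+1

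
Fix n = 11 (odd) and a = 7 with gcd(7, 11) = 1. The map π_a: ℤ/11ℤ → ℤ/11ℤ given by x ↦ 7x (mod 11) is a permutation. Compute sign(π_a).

-1

Start at x=3: 3 → 10 → 4 → 6 → 9 → 8 → 1 → … (one orbit).
Cycle lengths of π_7 on ℤ/11ℤ: [10, 1]; 2 cycles in total.
sign(π) = (−1)^{n − #cycles} = (−1)^{11−2} = (−1)^9 = -1.
(7|11)_J = -1 (Zolotarev's lemma cross-check).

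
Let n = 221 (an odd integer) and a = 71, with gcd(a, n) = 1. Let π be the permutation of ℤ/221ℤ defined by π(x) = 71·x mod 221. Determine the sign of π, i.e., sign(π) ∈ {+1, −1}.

Orbit of 125 under x↦71x: [125, 35, 54, 77, 163, 81, 5]… (length divides ord_221(71)).
Cycle type of π: 48×4 + 16 + 12 + 1; total 7 cycles.
Σ(ℓ_i−1) = 221−7 = 214; sign = (−1)^214 = +1.
The Jacobi symbol (71|221) = +1 (Zolotarev) agrees.

+1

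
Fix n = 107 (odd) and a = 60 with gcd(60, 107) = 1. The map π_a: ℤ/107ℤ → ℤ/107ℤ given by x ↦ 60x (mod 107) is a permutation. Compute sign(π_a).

-1

Start at x=23: 23 → 96 → 89 → 97 → 42 → 59 → 9 → … (one orbit).
The orbit structure of x ↦ 60x mod 107: 2 orbits of sizes [106, 1].
Σ(ℓ_i−1) = 107−2 = 105; sign = (−1)^105 = -1.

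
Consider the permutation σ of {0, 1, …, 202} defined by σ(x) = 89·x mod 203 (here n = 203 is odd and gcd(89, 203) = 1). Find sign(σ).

+1

Trace 74: π^k(74) = [74, 90, 93, 157, 169, 19, 67] for k=0..6.
Cycle type of π: 84×2 + 28 + 6 + 1; total 5 cycles.
With 5 cycles on 203 points, sign = (−1)^{203−5} = +1.
Check: (89/203) = +1 by Zolotarev.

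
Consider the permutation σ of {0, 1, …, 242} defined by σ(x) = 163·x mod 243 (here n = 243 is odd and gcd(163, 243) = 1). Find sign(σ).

Orbit of 163 under x↦163x: [163, 82, 1]… (length divides ord_243(163)).
Cycle type of π: 3×54 + 1×81; total 135 cycles.
With 135 cycles on 243 points, sign = (−1)^{243−135} = +1.
Check: (163/243) = +1 by Zolotarev.

+1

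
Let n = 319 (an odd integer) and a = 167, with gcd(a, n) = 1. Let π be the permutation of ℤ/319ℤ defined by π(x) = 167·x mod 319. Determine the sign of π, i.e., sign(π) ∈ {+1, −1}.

Start at x=266: 266 → 81 → 129 → 170 → 318 → 152 → 183 → … (one orbit).
π_167 has 8 disjoint cycles with lengths [70, 70, 70, 70, 14, 14, 10, 1] on {0,…,318}.
Σ(ℓ_i−1) = 319−8 = 311; sign = (−1)^311 = -1.
Zolotarev: (167|319) = -1, matching the cycle-count sign.

-1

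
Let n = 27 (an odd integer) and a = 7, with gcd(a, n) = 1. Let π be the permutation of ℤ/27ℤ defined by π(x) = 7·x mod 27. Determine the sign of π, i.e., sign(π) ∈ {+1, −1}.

+1

Orbit of 25 under x↦7x: [25, 13, 10, 16, 4, 1, 7]… (length divides ord_27(7)).
π_7 has 7 disjoint cycles with lengths [9, 9, 3, 3, 1, 1, 1] on {0,…,26}.
With 7 cycles on 27 points, sign = (−1)^{27−7} = +1.
(7|27)_J = +1 (Zolotarev's lemma cross-check).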